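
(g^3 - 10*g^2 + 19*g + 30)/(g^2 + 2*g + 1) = (g^2 - 11*g + 30)/(g + 1)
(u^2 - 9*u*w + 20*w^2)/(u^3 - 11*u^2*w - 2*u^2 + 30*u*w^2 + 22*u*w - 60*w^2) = (u - 4*w)/(u^2 - 6*u*w - 2*u + 12*w)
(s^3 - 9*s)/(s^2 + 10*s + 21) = s*(s - 3)/(s + 7)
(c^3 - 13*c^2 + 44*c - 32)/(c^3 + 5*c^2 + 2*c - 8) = (c^2 - 12*c + 32)/(c^2 + 6*c + 8)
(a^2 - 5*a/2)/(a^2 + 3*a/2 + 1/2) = a*(2*a - 5)/(2*a^2 + 3*a + 1)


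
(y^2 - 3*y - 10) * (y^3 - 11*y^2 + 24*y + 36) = y^5 - 14*y^4 + 47*y^3 + 74*y^2 - 348*y - 360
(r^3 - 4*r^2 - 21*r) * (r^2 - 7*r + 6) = r^5 - 11*r^4 + 13*r^3 + 123*r^2 - 126*r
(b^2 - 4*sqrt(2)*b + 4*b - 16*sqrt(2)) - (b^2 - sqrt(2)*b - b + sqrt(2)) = -3*sqrt(2)*b + 5*b - 17*sqrt(2)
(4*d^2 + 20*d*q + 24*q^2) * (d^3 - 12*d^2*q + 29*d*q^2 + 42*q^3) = 4*d^5 - 28*d^4*q - 100*d^3*q^2 + 460*d^2*q^3 + 1536*d*q^4 + 1008*q^5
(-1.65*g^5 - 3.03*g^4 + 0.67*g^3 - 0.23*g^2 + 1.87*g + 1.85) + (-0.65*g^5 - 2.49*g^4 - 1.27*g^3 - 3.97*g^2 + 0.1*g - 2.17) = -2.3*g^5 - 5.52*g^4 - 0.6*g^3 - 4.2*g^2 + 1.97*g - 0.32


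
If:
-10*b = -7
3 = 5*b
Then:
No Solution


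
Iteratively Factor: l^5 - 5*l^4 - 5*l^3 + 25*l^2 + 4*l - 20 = (l - 2)*(l^4 - 3*l^3 - 11*l^2 + 3*l + 10) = (l - 2)*(l + 2)*(l^3 - 5*l^2 - l + 5) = (l - 2)*(l - 1)*(l + 2)*(l^2 - 4*l - 5) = (l - 5)*(l - 2)*(l - 1)*(l + 2)*(l + 1)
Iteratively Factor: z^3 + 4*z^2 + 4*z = (z + 2)*(z^2 + 2*z) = (z + 2)^2*(z)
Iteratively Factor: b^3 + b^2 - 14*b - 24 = (b + 2)*(b^2 - b - 12) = (b + 2)*(b + 3)*(b - 4)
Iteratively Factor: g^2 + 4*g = (g + 4)*(g)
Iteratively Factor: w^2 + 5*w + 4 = (w + 4)*(w + 1)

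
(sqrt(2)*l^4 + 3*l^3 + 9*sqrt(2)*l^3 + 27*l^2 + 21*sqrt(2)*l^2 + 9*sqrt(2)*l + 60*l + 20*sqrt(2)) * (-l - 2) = -sqrt(2)*l^5 - 11*sqrt(2)*l^4 - 3*l^4 - 39*sqrt(2)*l^3 - 33*l^3 - 114*l^2 - 51*sqrt(2)*l^2 - 120*l - 38*sqrt(2)*l - 40*sqrt(2)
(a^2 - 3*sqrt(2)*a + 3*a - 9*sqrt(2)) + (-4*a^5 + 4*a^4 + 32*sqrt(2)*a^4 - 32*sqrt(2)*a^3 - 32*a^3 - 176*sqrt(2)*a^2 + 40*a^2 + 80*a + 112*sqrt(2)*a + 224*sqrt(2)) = -4*a^5 + 4*a^4 + 32*sqrt(2)*a^4 - 32*sqrt(2)*a^3 - 32*a^3 - 176*sqrt(2)*a^2 + 41*a^2 + 83*a + 109*sqrt(2)*a + 215*sqrt(2)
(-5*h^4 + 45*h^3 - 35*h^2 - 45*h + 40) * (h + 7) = -5*h^5 + 10*h^4 + 280*h^3 - 290*h^2 - 275*h + 280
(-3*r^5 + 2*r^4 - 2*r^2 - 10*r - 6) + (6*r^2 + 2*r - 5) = -3*r^5 + 2*r^4 + 4*r^2 - 8*r - 11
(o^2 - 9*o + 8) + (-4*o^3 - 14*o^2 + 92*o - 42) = -4*o^3 - 13*o^2 + 83*o - 34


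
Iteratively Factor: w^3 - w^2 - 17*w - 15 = (w + 1)*(w^2 - 2*w - 15) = (w - 5)*(w + 1)*(w + 3)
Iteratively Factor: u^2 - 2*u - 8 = (u - 4)*(u + 2)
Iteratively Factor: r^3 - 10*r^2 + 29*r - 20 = (r - 4)*(r^2 - 6*r + 5) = (r - 5)*(r - 4)*(r - 1)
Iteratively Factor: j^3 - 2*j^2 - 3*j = (j + 1)*(j^2 - 3*j) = j*(j + 1)*(j - 3)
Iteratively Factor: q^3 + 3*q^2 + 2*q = (q)*(q^2 + 3*q + 2) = q*(q + 2)*(q + 1)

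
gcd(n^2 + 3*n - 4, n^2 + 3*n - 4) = n^2 + 3*n - 4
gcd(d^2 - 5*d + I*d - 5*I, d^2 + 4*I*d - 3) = d + I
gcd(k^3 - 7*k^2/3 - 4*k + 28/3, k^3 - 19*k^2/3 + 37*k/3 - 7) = k - 7/3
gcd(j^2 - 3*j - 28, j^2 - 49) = j - 7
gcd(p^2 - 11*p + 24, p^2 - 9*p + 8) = p - 8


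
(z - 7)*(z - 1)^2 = z^3 - 9*z^2 + 15*z - 7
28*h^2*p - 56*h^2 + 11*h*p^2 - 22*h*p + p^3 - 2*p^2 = (4*h + p)*(7*h + p)*(p - 2)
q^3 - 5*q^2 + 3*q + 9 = (q - 3)^2*(q + 1)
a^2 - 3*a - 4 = (a - 4)*(a + 1)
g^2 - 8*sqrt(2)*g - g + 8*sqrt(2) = (g - 1)*(g - 8*sqrt(2))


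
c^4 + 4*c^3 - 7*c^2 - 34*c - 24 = (c - 3)*(c + 1)*(c + 2)*(c + 4)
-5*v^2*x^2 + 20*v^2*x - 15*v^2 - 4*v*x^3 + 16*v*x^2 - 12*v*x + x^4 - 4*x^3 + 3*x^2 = (-5*v + x)*(v + x)*(x - 3)*(x - 1)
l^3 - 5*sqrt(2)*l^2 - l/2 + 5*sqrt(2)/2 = (l - 5*sqrt(2))*(l - sqrt(2)/2)*(l + sqrt(2)/2)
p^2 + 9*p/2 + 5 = (p + 2)*(p + 5/2)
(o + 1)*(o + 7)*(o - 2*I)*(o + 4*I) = o^4 + 8*o^3 + 2*I*o^3 + 15*o^2 + 16*I*o^2 + 64*o + 14*I*o + 56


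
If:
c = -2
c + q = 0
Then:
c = -2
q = 2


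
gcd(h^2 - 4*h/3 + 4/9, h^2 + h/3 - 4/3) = 1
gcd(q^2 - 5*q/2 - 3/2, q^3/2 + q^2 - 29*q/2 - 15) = 1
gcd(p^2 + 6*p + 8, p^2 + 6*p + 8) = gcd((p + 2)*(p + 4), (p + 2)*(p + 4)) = p^2 + 6*p + 8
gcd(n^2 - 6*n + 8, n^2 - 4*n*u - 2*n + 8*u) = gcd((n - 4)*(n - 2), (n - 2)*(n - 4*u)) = n - 2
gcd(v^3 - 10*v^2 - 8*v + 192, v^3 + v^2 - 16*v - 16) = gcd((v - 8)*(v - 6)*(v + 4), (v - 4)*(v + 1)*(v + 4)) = v + 4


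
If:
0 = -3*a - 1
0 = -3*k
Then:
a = -1/3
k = 0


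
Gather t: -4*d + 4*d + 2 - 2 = 0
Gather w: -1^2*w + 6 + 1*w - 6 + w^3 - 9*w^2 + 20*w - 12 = w^3 - 9*w^2 + 20*w - 12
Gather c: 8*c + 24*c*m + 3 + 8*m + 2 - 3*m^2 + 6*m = c*(24*m + 8) - 3*m^2 + 14*m + 5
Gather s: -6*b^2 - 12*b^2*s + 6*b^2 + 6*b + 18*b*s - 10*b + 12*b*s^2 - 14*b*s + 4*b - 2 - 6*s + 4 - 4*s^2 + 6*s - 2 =s^2*(12*b - 4) + s*(-12*b^2 + 4*b)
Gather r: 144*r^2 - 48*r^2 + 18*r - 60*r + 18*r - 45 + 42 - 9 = 96*r^2 - 24*r - 12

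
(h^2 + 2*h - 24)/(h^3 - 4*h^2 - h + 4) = (h + 6)/(h^2 - 1)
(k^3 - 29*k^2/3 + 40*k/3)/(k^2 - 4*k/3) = (3*k^2 - 29*k + 40)/(3*k - 4)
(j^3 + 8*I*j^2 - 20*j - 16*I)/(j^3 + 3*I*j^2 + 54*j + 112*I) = (j^2 + 6*I*j - 8)/(j^2 + I*j + 56)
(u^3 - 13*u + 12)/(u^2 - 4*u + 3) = u + 4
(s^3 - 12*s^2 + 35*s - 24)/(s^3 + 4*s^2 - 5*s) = (s^2 - 11*s + 24)/(s*(s + 5))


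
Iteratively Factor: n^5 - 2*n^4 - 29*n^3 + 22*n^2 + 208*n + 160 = (n + 1)*(n^4 - 3*n^3 - 26*n^2 + 48*n + 160) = (n - 5)*(n + 1)*(n^3 + 2*n^2 - 16*n - 32) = (n - 5)*(n + 1)*(n + 4)*(n^2 - 2*n - 8) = (n - 5)*(n + 1)*(n + 2)*(n + 4)*(n - 4)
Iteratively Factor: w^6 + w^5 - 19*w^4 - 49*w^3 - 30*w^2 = (w)*(w^5 + w^4 - 19*w^3 - 49*w^2 - 30*w) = w*(w - 5)*(w^4 + 6*w^3 + 11*w^2 + 6*w) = w*(w - 5)*(w + 1)*(w^3 + 5*w^2 + 6*w) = w*(w - 5)*(w + 1)*(w + 3)*(w^2 + 2*w) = w*(w - 5)*(w + 1)*(w + 2)*(w + 3)*(w)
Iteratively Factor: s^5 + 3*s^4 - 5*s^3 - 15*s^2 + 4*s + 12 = (s + 2)*(s^4 + s^3 - 7*s^2 - s + 6) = (s - 2)*(s + 2)*(s^3 + 3*s^2 - s - 3) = (s - 2)*(s + 1)*(s + 2)*(s^2 + 2*s - 3) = (s - 2)*(s + 1)*(s + 2)*(s + 3)*(s - 1)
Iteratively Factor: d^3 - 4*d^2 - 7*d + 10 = (d - 1)*(d^2 - 3*d - 10) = (d - 1)*(d + 2)*(d - 5)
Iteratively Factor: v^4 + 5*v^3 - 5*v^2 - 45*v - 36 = (v + 1)*(v^3 + 4*v^2 - 9*v - 36) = (v + 1)*(v + 3)*(v^2 + v - 12) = (v - 3)*(v + 1)*(v + 3)*(v + 4)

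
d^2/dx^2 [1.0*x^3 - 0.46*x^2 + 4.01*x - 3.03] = 6.0*x - 0.92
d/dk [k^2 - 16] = 2*k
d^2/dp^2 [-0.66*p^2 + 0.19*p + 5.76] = -1.32000000000000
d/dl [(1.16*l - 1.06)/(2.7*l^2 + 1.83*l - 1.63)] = (-3.132*l^2 + 5.724*l + 0.0490000000000004)/(7.29*l^4 + 9.882*l^3 - 5.4531*l^2 - 5.9658*l + 2.6569)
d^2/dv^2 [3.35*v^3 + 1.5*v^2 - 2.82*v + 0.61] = 20.1*v + 3.0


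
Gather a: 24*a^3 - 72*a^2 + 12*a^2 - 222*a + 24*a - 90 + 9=24*a^3 - 60*a^2 - 198*a - 81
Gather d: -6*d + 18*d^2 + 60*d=18*d^2 + 54*d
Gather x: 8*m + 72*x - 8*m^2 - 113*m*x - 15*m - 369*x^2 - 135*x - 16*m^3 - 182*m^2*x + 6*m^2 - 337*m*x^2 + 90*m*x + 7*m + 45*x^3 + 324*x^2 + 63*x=-16*m^3 - 2*m^2 + 45*x^3 + x^2*(-337*m - 45) + x*(-182*m^2 - 23*m)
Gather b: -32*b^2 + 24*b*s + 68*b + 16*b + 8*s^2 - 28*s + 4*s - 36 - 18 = -32*b^2 + b*(24*s + 84) + 8*s^2 - 24*s - 54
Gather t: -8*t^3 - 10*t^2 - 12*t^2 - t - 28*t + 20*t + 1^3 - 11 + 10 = -8*t^3 - 22*t^2 - 9*t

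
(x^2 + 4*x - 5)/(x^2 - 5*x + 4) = (x + 5)/(x - 4)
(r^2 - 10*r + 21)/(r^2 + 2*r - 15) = (r - 7)/(r + 5)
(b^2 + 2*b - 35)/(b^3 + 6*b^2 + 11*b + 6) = (b^2 + 2*b - 35)/(b^3 + 6*b^2 + 11*b + 6)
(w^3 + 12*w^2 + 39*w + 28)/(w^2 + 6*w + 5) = (w^2 + 11*w + 28)/(w + 5)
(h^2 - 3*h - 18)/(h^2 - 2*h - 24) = (h + 3)/(h + 4)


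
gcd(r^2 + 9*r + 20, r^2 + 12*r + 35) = r + 5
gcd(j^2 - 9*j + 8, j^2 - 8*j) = j - 8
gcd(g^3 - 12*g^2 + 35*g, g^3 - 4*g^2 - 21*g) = g^2 - 7*g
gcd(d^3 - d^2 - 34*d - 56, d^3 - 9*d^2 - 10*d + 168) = d^2 - 3*d - 28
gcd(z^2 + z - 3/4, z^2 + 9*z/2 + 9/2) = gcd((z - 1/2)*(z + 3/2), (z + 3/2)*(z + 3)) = z + 3/2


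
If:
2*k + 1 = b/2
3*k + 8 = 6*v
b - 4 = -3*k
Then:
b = 22/7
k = 2/7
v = 31/21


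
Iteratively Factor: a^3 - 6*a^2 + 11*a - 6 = (a - 3)*(a^2 - 3*a + 2) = (a - 3)*(a - 2)*(a - 1)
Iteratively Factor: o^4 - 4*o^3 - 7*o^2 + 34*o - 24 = (o - 4)*(o^3 - 7*o + 6) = (o - 4)*(o + 3)*(o^2 - 3*o + 2) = (o - 4)*(o - 1)*(o + 3)*(o - 2)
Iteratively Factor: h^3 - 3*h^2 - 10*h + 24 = (h - 2)*(h^2 - h - 12) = (h - 4)*(h - 2)*(h + 3)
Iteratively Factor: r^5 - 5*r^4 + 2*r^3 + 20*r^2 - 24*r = (r)*(r^4 - 5*r^3 + 2*r^2 + 20*r - 24) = r*(r - 3)*(r^3 - 2*r^2 - 4*r + 8) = r*(r - 3)*(r - 2)*(r^2 - 4) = r*(r - 3)*(r - 2)^2*(r + 2)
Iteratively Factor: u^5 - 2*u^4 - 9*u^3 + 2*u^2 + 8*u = (u + 1)*(u^4 - 3*u^3 - 6*u^2 + 8*u) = (u - 1)*(u + 1)*(u^3 - 2*u^2 - 8*u) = (u - 4)*(u - 1)*(u + 1)*(u^2 + 2*u) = (u - 4)*(u - 1)*(u + 1)*(u + 2)*(u)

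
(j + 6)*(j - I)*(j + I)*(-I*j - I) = -I*j^4 - 7*I*j^3 - 7*I*j^2 - 7*I*j - 6*I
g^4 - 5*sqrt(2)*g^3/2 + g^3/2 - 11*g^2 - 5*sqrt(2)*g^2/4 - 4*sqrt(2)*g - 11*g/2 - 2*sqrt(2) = (g + 1/2)*(g - 4*sqrt(2))*(g + sqrt(2)/2)*(g + sqrt(2))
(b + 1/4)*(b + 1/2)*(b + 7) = b^3 + 31*b^2/4 + 43*b/8 + 7/8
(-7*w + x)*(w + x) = -7*w^2 - 6*w*x + x^2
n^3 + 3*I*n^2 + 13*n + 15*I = (n - 3*I)*(n + I)*(n + 5*I)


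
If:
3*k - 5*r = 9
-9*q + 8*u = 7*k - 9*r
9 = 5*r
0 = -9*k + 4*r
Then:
No Solution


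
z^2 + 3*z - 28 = (z - 4)*(z + 7)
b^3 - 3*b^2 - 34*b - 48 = (b - 8)*(b + 2)*(b + 3)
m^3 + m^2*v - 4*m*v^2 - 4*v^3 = (m - 2*v)*(m + v)*(m + 2*v)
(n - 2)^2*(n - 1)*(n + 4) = n^4 - n^3 - 12*n^2 + 28*n - 16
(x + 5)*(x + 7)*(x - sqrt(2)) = x^3 - sqrt(2)*x^2 + 12*x^2 - 12*sqrt(2)*x + 35*x - 35*sqrt(2)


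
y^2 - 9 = (y - 3)*(y + 3)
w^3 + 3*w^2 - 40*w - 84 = (w - 6)*(w + 2)*(w + 7)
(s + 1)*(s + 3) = s^2 + 4*s + 3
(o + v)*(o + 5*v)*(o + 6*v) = o^3 + 12*o^2*v + 41*o*v^2 + 30*v^3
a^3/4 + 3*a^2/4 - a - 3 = (a/4 + 1/2)*(a - 2)*(a + 3)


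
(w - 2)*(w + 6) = w^2 + 4*w - 12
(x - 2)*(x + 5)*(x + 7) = x^3 + 10*x^2 + 11*x - 70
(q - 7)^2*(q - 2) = q^3 - 16*q^2 + 77*q - 98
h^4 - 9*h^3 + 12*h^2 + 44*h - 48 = (h - 6)*(h - 4)*(h - 1)*(h + 2)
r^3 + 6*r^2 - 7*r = r*(r - 1)*(r + 7)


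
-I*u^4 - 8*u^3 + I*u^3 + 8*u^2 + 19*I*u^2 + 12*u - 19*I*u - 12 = (u - 4*I)*(u - 3*I)*(u - I)*(-I*u + I)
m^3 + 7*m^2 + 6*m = m*(m + 1)*(m + 6)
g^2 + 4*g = g*(g + 4)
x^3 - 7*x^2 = x^2*(x - 7)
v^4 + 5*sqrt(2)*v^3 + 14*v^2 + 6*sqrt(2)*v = v*(v + sqrt(2))^2*(v + 3*sqrt(2))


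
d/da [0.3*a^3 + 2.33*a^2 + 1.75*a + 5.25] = 0.9*a^2 + 4.66*a + 1.75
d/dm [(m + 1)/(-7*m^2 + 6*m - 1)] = 7*(m^2 + 2*m - 1)/(49*m^4 - 84*m^3 + 50*m^2 - 12*m + 1)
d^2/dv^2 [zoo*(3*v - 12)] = 0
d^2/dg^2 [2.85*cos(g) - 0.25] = -2.85*cos(g)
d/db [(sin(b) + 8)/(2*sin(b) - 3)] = -19*cos(b)/(2*sin(b) - 3)^2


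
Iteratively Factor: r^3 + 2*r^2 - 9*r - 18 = (r + 2)*(r^2 - 9) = (r + 2)*(r + 3)*(r - 3)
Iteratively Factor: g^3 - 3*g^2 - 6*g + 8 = (g + 2)*(g^2 - 5*g + 4) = (g - 1)*(g + 2)*(g - 4)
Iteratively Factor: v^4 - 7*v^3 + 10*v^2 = (v - 2)*(v^3 - 5*v^2) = v*(v - 2)*(v^2 - 5*v) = v*(v - 5)*(v - 2)*(v)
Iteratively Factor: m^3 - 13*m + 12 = (m - 3)*(m^2 + 3*m - 4) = (m - 3)*(m + 4)*(m - 1)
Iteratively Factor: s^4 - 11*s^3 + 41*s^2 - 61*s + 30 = (s - 1)*(s^3 - 10*s^2 + 31*s - 30) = (s - 2)*(s - 1)*(s^2 - 8*s + 15) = (s - 5)*(s - 2)*(s - 1)*(s - 3)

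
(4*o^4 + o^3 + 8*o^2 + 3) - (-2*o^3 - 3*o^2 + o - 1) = 4*o^4 + 3*o^3 + 11*o^2 - o + 4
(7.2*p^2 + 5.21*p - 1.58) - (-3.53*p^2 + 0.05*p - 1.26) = 10.73*p^2 + 5.16*p - 0.32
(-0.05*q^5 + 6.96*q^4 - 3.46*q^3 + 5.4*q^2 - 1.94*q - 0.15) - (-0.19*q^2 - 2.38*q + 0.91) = -0.05*q^5 + 6.96*q^4 - 3.46*q^3 + 5.59*q^2 + 0.44*q - 1.06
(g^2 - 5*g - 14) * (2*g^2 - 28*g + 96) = 2*g^4 - 38*g^3 + 208*g^2 - 88*g - 1344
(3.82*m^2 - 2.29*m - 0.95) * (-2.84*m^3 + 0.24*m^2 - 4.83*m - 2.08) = -10.8488*m^5 + 7.4204*m^4 - 16.3022*m^3 + 2.8871*m^2 + 9.3517*m + 1.976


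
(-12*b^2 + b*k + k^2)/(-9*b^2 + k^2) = (4*b + k)/(3*b + k)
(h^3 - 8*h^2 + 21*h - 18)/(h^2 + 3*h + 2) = (h^3 - 8*h^2 + 21*h - 18)/(h^2 + 3*h + 2)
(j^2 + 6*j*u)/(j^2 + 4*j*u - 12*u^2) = j/(j - 2*u)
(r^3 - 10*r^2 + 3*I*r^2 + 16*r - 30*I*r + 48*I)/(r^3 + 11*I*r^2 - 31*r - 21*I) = (r^2 - 10*r + 16)/(r^2 + 8*I*r - 7)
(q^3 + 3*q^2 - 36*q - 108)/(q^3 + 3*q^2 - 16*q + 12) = (q^2 - 3*q - 18)/(q^2 - 3*q + 2)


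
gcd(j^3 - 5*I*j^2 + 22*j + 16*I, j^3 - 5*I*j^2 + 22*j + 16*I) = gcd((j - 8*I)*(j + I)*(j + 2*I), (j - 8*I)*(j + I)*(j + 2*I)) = j^3 - 5*I*j^2 + 22*j + 16*I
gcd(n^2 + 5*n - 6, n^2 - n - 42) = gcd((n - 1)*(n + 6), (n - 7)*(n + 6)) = n + 6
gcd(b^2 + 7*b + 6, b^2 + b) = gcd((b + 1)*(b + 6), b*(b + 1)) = b + 1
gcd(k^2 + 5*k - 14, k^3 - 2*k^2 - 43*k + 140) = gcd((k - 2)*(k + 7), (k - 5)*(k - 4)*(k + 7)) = k + 7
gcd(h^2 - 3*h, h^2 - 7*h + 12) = h - 3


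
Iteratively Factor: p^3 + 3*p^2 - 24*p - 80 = (p + 4)*(p^2 - p - 20) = (p - 5)*(p + 4)*(p + 4)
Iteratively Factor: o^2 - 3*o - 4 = (o - 4)*(o + 1)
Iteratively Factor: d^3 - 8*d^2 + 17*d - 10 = (d - 1)*(d^2 - 7*d + 10) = (d - 2)*(d - 1)*(d - 5)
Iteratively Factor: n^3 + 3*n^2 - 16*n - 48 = (n + 3)*(n^2 - 16) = (n + 3)*(n + 4)*(n - 4)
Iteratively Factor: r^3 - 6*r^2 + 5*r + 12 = (r + 1)*(r^2 - 7*r + 12) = (r - 4)*(r + 1)*(r - 3)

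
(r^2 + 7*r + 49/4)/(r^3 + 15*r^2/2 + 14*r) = (r + 7/2)/(r*(r + 4))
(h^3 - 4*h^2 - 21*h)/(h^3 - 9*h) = (h - 7)/(h - 3)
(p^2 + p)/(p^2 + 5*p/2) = 2*(p + 1)/(2*p + 5)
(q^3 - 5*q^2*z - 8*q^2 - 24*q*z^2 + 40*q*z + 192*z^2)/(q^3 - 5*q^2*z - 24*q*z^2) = (q - 8)/q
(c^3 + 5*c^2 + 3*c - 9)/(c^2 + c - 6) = (c^2 + 2*c - 3)/(c - 2)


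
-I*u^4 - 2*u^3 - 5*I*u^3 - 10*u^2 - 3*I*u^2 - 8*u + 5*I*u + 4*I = (u + 4)*(u - I)^2*(-I*u - I)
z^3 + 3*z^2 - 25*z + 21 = (z - 3)*(z - 1)*(z + 7)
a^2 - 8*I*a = a*(a - 8*I)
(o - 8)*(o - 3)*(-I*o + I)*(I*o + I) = o^4 - 11*o^3 + 23*o^2 + 11*o - 24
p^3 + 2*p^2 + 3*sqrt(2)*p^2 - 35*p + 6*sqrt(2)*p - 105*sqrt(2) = (p - 5)*(p + 7)*(p + 3*sqrt(2))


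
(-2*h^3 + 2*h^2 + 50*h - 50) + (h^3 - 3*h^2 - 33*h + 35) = -h^3 - h^2 + 17*h - 15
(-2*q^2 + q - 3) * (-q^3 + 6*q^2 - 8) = 2*q^5 - 13*q^4 + 9*q^3 - 2*q^2 - 8*q + 24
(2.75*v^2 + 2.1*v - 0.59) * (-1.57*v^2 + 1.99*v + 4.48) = -4.3175*v^4 + 2.1755*v^3 + 17.4253*v^2 + 8.2339*v - 2.6432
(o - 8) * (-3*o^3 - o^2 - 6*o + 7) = -3*o^4 + 23*o^3 + 2*o^2 + 55*o - 56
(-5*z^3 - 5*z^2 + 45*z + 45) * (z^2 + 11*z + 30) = -5*z^5 - 60*z^4 - 160*z^3 + 390*z^2 + 1845*z + 1350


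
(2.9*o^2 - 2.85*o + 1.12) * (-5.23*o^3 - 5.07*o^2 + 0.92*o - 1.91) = -15.167*o^5 + 0.202500000000001*o^4 + 11.2599*o^3 - 13.8394*o^2 + 6.4739*o - 2.1392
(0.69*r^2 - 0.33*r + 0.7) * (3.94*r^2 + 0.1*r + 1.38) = 2.7186*r^4 - 1.2312*r^3 + 3.6772*r^2 - 0.3854*r + 0.966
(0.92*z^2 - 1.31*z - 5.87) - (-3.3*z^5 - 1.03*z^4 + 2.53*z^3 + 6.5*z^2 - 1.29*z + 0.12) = 3.3*z^5 + 1.03*z^4 - 2.53*z^3 - 5.58*z^2 - 0.02*z - 5.99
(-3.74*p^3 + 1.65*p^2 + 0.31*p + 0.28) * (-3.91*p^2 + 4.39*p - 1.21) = 14.6234*p^5 - 22.8701*p^4 + 10.5568*p^3 - 1.7304*p^2 + 0.8541*p - 0.3388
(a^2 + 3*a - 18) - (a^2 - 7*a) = 10*a - 18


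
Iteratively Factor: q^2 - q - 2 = (q - 2)*(q + 1)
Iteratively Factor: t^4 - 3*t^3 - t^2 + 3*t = (t)*(t^3 - 3*t^2 - t + 3) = t*(t - 1)*(t^2 - 2*t - 3) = t*(t - 1)*(t + 1)*(t - 3)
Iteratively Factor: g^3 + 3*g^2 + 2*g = (g + 1)*(g^2 + 2*g) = g*(g + 1)*(g + 2)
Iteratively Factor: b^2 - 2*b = (b - 2)*(b)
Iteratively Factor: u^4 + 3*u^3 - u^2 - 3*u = (u - 1)*(u^3 + 4*u^2 + 3*u) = (u - 1)*(u + 3)*(u^2 + u) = u*(u - 1)*(u + 3)*(u + 1)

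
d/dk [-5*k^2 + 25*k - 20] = 25 - 10*k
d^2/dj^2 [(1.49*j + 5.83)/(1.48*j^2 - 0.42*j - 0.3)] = ((-13.2312*j - 16.0052)*(-1.48*j^2 + 0.42*j + 0.3) - (1.49*j + 5.83)*(2.96*j - 0.42)*(5.92*j - 0.84))/(-1.48*j^2 + 0.42*j + 0.3)^3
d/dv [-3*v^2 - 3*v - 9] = -6*v - 3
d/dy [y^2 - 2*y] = 2*y - 2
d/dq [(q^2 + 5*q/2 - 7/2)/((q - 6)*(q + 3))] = (-11*q^2 - 58*q - 111)/(2*(q^4 - 6*q^3 - 27*q^2 + 108*q + 324))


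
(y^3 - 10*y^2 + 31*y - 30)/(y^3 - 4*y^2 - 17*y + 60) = (y - 2)/(y + 4)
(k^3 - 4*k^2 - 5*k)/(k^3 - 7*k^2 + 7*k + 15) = k/(k - 3)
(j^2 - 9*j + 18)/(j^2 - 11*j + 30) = (j - 3)/(j - 5)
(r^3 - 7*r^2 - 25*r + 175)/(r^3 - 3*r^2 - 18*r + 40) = (r^2 - 2*r - 35)/(r^2 + 2*r - 8)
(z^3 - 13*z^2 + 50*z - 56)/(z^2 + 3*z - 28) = (z^2 - 9*z + 14)/(z + 7)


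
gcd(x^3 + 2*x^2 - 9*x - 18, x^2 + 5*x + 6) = x^2 + 5*x + 6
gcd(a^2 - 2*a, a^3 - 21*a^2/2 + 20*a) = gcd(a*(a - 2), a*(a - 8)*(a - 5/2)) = a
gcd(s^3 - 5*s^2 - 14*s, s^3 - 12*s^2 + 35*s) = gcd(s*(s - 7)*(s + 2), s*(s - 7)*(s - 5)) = s^2 - 7*s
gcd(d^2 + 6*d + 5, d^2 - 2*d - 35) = d + 5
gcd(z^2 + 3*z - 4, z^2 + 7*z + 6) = 1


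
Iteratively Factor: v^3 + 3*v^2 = (v)*(v^2 + 3*v) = v^2*(v + 3)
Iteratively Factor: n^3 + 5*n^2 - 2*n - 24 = (n + 3)*(n^2 + 2*n - 8) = (n - 2)*(n + 3)*(n + 4)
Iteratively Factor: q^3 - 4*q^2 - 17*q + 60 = (q - 5)*(q^2 + q - 12) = (q - 5)*(q + 4)*(q - 3)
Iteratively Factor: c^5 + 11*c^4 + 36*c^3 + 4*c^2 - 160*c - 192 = (c + 4)*(c^4 + 7*c^3 + 8*c^2 - 28*c - 48) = (c - 2)*(c + 4)*(c^3 + 9*c^2 + 26*c + 24) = (c - 2)*(c + 3)*(c + 4)*(c^2 + 6*c + 8) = (c - 2)*(c + 2)*(c + 3)*(c + 4)*(c + 4)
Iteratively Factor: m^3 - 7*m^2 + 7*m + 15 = (m - 5)*(m^2 - 2*m - 3) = (m - 5)*(m - 3)*(m + 1)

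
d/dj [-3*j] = -3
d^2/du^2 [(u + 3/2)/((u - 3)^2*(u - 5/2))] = 2*(24*u^3 + 12*u^2 - 574*u + 993)/(8*u^7 - 156*u^6 + 1302*u^5 - 6029*u^4 + 16728*u^3 - 27810*u^2 + 25650*u - 10125)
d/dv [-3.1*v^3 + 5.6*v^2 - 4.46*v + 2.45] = -9.3*v^2 + 11.2*v - 4.46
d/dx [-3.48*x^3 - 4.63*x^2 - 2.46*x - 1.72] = -10.44*x^2 - 9.26*x - 2.46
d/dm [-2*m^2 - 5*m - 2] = -4*m - 5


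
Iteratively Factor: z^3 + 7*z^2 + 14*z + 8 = (z + 1)*(z^2 + 6*z + 8) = (z + 1)*(z + 4)*(z + 2)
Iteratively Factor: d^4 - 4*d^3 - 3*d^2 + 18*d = (d - 3)*(d^3 - d^2 - 6*d) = (d - 3)*(d + 2)*(d^2 - 3*d) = d*(d - 3)*(d + 2)*(d - 3)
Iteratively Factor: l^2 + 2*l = (l)*(l + 2)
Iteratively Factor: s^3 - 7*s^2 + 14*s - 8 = (s - 4)*(s^2 - 3*s + 2) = (s - 4)*(s - 2)*(s - 1)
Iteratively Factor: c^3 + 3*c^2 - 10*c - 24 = (c + 4)*(c^2 - c - 6) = (c - 3)*(c + 4)*(c + 2)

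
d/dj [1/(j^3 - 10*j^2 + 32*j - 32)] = (-3*j^2 + 20*j - 32)/(j^3 - 10*j^2 + 32*j - 32)^2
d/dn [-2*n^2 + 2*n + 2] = 2 - 4*n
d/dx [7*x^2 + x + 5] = 14*x + 1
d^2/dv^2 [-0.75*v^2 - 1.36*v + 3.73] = -1.50000000000000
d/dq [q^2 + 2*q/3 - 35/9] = 2*q + 2/3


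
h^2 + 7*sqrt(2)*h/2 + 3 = (h + sqrt(2)/2)*(h + 3*sqrt(2))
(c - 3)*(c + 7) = c^2 + 4*c - 21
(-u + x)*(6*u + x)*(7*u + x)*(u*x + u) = -42*u^4*x - 42*u^4 + 29*u^3*x^2 + 29*u^3*x + 12*u^2*x^3 + 12*u^2*x^2 + u*x^4 + u*x^3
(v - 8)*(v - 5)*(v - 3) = v^3 - 16*v^2 + 79*v - 120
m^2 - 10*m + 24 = (m - 6)*(m - 4)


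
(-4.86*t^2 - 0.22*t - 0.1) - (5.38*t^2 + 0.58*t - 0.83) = -10.24*t^2 - 0.8*t + 0.73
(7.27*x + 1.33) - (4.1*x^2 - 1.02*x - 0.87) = -4.1*x^2 + 8.29*x + 2.2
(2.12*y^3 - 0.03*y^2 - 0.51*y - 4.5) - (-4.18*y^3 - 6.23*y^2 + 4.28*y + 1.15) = 6.3*y^3 + 6.2*y^2 - 4.79*y - 5.65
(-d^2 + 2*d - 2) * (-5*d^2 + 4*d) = 5*d^4 - 14*d^3 + 18*d^2 - 8*d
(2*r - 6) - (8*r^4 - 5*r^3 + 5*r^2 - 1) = -8*r^4 + 5*r^3 - 5*r^2 + 2*r - 5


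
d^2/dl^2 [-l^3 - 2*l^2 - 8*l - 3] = -6*l - 4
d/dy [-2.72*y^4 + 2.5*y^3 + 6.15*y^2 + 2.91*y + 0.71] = -10.88*y^3 + 7.5*y^2 + 12.3*y + 2.91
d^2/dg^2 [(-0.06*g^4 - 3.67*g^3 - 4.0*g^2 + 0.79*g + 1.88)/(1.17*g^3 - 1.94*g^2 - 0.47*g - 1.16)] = (-28.129152*g^6 - 6.43705199999999*g^5 - 53.734824*g^4 - 115.795916*g^3 + 90.152256*g^2 - 14.702688*g - 19.257136)/(1.601613*g^9 - 7.966998*g^8 + 11.280087*g^7 - 5.66432*g^6 + 11.266491*g^5 - 10.555662*g^4 - 1.726895*g^3 - 8.600124*g^2 - 1.897296*g - 1.560896)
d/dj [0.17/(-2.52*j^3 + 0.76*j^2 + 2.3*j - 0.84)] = (1.2852*j^2 - 0.2584*j - 0.391)/(2.52*j^3 - 0.76*j^2 - 2.3*j + 0.84)^2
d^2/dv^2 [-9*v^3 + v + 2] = -54*v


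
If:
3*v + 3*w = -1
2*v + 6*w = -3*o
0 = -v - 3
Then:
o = -10/3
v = -3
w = 8/3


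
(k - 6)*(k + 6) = k^2 - 36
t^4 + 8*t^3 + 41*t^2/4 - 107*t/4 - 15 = (t - 3/2)*(t + 1/2)*(t + 4)*(t + 5)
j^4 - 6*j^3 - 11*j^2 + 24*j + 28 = (j - 7)*(j - 2)*(j + 1)*(j + 2)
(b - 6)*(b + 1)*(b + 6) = b^3 + b^2 - 36*b - 36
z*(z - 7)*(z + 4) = z^3 - 3*z^2 - 28*z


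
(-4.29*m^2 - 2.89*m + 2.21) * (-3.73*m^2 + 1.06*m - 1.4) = 16.0017*m^4 + 6.2323*m^3 - 5.3007*m^2 + 6.3886*m - 3.094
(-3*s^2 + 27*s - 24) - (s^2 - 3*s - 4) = -4*s^2 + 30*s - 20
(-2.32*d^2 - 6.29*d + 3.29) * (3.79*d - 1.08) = -8.7928*d^3 - 21.3335*d^2 + 19.2623*d - 3.5532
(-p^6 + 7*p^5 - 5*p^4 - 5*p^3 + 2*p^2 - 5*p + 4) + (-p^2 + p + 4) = -p^6 + 7*p^5 - 5*p^4 - 5*p^3 + p^2 - 4*p + 8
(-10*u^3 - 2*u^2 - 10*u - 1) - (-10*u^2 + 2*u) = -10*u^3 + 8*u^2 - 12*u - 1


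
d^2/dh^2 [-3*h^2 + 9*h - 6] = -6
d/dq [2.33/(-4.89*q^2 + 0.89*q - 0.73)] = (22.7874*q - 2.0737)/(4.89*q^2 - 0.89*q + 0.73)^2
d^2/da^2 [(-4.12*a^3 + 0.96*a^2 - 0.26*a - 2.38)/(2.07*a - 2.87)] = (-35.307576*a^3 + 146.859048*a^2 - 203.616168*a - 7.670544)/(8.869743*a^3 - 36.892989*a^2 + 51.151149*a - 23.639903)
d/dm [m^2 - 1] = 2*m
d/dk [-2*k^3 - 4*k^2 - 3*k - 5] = -6*k^2 - 8*k - 3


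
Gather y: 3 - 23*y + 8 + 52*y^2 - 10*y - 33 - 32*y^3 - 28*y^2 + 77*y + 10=-32*y^3 + 24*y^2 + 44*y - 12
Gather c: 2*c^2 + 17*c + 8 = 2*c^2 + 17*c + 8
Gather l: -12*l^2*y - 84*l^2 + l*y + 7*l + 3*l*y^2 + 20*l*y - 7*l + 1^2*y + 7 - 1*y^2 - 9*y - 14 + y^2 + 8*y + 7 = l^2*(-12*y - 84) + l*(3*y^2 + 21*y)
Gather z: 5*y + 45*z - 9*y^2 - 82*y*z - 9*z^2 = -9*y^2 + 5*y - 9*z^2 + z*(45 - 82*y)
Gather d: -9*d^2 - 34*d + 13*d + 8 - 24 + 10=-9*d^2 - 21*d - 6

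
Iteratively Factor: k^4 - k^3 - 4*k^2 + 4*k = (k)*(k^3 - k^2 - 4*k + 4) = k*(k - 1)*(k^2 - 4) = k*(k - 2)*(k - 1)*(k + 2)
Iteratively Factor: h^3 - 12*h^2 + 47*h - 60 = (h - 4)*(h^2 - 8*h + 15) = (h - 4)*(h - 3)*(h - 5)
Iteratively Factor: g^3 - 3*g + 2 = (g + 2)*(g^2 - 2*g + 1) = (g - 1)*(g + 2)*(g - 1)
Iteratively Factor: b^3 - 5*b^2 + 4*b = (b - 4)*(b^2 - b) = (b - 4)*(b - 1)*(b)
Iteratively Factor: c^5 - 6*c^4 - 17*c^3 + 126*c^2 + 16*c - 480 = (c - 3)*(c^4 - 3*c^3 - 26*c^2 + 48*c + 160) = (c - 3)*(c + 4)*(c^3 - 7*c^2 + 2*c + 40) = (c - 5)*(c - 3)*(c + 4)*(c^2 - 2*c - 8) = (c - 5)*(c - 4)*(c - 3)*(c + 4)*(c + 2)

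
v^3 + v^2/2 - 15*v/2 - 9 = (v - 3)*(v + 3/2)*(v + 2)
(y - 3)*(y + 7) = y^2 + 4*y - 21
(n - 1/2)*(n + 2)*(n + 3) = n^3 + 9*n^2/2 + 7*n/2 - 3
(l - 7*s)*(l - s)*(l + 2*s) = l^3 - 6*l^2*s - 9*l*s^2 + 14*s^3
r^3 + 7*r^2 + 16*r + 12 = (r + 2)^2*(r + 3)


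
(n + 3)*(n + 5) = n^2 + 8*n + 15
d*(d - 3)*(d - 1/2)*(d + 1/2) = d^4 - 3*d^3 - d^2/4 + 3*d/4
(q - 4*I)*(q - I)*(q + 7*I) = q^3 + 2*I*q^2 + 31*q - 28*I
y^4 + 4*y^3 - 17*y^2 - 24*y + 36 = (y - 3)*(y - 1)*(y + 2)*(y + 6)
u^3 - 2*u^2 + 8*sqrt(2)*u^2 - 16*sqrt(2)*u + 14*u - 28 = (u - 2)*(u + sqrt(2))*(u + 7*sqrt(2))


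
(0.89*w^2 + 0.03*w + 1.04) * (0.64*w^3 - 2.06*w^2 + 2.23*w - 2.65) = 0.5696*w^5 - 1.8142*w^4 + 2.5885*w^3 - 4.434*w^2 + 2.2397*w - 2.756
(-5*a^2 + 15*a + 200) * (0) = 0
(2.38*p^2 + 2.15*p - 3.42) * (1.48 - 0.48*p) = -1.1424*p^3 + 2.4904*p^2 + 4.8236*p - 5.0616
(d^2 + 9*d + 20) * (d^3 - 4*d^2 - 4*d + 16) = d^5 + 5*d^4 - 20*d^3 - 100*d^2 + 64*d + 320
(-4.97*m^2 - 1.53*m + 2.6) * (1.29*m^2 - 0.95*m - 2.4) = -6.4113*m^4 + 2.7478*m^3 + 16.7355*m^2 + 1.202*m - 6.24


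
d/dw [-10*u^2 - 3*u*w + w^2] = -3*u + 2*w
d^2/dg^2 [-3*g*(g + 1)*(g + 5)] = -18*g - 36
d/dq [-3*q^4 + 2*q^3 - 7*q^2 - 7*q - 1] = -12*q^3 + 6*q^2 - 14*q - 7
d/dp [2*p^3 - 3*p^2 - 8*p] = 6*p^2 - 6*p - 8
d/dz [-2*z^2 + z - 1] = 1 - 4*z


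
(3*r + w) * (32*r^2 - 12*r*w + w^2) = 96*r^3 - 4*r^2*w - 9*r*w^2 + w^3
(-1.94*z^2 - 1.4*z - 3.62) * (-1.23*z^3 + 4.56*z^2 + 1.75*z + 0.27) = 2.3862*z^5 - 7.1244*z^4 - 5.3264*z^3 - 19.481*z^2 - 6.713*z - 0.9774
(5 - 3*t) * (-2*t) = 6*t^2 - 10*t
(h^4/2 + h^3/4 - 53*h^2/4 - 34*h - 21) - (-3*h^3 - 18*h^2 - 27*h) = h^4/2 + 13*h^3/4 + 19*h^2/4 - 7*h - 21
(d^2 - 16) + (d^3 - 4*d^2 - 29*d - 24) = d^3 - 3*d^2 - 29*d - 40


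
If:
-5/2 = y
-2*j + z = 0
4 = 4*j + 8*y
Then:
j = 6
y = -5/2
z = 12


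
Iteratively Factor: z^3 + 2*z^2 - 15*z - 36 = (z + 3)*(z^2 - z - 12) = (z - 4)*(z + 3)*(z + 3)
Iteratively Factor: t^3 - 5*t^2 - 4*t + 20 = (t - 5)*(t^2 - 4) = (t - 5)*(t - 2)*(t + 2)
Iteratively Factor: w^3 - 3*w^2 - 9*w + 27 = (w + 3)*(w^2 - 6*w + 9) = (w - 3)*(w + 3)*(w - 3)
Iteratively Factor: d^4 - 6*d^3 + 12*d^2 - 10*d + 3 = (d - 1)*(d^3 - 5*d^2 + 7*d - 3) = (d - 1)^2*(d^2 - 4*d + 3) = (d - 3)*(d - 1)^2*(d - 1)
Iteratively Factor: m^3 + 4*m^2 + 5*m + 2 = (m + 1)*(m^2 + 3*m + 2) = (m + 1)*(m + 2)*(m + 1)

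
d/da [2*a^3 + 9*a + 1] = 6*a^2 + 9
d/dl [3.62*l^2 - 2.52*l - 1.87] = 7.24*l - 2.52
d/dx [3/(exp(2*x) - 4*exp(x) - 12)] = 6*(2 - exp(x))*exp(x)/(-exp(2*x) + 4*exp(x) + 12)^2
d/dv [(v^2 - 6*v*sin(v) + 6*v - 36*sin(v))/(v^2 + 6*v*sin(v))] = 6*(-2*v^3*cos(v) + 2*v^2*sin(v) - 12*v^2*cos(v) - v^2 + 12*v*sin(v) + 36*sin(v)^2)/(v^2*(v + 6*sin(v))^2)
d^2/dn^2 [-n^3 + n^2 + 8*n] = 2 - 6*n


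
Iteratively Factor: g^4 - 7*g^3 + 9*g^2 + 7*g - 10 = (g - 2)*(g^3 - 5*g^2 - g + 5) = (g - 2)*(g + 1)*(g^2 - 6*g + 5) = (g - 5)*(g - 2)*(g + 1)*(g - 1)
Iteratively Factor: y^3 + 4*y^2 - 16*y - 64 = (y - 4)*(y^2 + 8*y + 16) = (y - 4)*(y + 4)*(y + 4)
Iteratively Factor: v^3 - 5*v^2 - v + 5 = (v - 1)*(v^2 - 4*v - 5) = (v - 1)*(v + 1)*(v - 5)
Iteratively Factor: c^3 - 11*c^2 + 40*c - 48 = (c - 4)*(c^2 - 7*c + 12) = (c - 4)*(c - 3)*(c - 4)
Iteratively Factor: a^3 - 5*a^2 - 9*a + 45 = (a - 3)*(a^2 - 2*a - 15) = (a - 3)*(a + 3)*(a - 5)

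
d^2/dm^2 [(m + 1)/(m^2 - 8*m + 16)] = 2*(m + 11)/(m^4 - 16*m^3 + 96*m^2 - 256*m + 256)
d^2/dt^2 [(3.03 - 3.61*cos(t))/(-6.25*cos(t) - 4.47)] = (-156.781674*cos(t) + 109.606875*cos(2*t) - 328.820625)/(244.140625*cos(t)^3 + 523.828125*cos(t)^2 + 374.641875*cos(t) + 89.314623)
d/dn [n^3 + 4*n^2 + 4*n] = 3*n^2 + 8*n + 4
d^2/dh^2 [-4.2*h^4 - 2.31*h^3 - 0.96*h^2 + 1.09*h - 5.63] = -50.4*h^2 - 13.86*h - 1.92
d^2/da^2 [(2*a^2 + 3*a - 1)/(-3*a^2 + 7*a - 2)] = 2*(-69*a^3 + 63*a^2 - 9*a - 7)/(27*a^6 - 189*a^5 + 495*a^4 - 595*a^3 + 330*a^2 - 84*a + 8)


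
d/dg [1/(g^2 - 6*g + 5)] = 2*(3 - g)/(g^2 - 6*g + 5)^2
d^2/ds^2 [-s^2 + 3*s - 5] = -2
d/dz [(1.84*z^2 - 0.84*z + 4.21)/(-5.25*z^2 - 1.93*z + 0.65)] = (-7.9612*z^2 + 46.597*z + 7.5793)/(27.5625*z^4 + 20.265*z^3 - 3.1001*z^2 - 2.509*z + 0.4225)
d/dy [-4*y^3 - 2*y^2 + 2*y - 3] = -12*y^2 - 4*y + 2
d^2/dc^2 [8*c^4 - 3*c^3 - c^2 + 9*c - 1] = 96*c^2 - 18*c - 2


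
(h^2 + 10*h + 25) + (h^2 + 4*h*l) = 2*h^2 + 4*h*l + 10*h + 25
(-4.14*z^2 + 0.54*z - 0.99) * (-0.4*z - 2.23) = 1.656*z^3 + 9.0162*z^2 - 0.8082*z + 2.2077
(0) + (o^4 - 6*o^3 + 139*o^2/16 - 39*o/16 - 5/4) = o^4 - 6*o^3 + 139*o^2/16 - 39*o/16 - 5/4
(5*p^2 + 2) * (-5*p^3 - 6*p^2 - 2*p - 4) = -25*p^5 - 30*p^4 - 20*p^3 - 32*p^2 - 4*p - 8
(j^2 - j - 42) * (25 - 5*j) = -5*j^3 + 30*j^2 + 185*j - 1050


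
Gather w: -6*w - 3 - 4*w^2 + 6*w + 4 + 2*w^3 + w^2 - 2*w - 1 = 2*w^3 - 3*w^2 - 2*w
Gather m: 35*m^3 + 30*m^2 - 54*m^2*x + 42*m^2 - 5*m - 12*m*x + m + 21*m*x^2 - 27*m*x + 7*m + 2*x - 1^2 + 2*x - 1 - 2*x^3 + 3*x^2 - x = 35*m^3 + m^2*(72 - 54*x) + m*(21*x^2 - 39*x + 3) - 2*x^3 + 3*x^2 + 3*x - 2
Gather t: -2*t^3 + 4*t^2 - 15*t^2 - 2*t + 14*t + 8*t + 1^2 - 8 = -2*t^3 - 11*t^2 + 20*t - 7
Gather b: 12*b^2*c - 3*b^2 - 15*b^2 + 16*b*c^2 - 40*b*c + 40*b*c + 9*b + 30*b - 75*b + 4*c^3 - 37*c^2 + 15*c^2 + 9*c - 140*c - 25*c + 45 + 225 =b^2*(12*c - 18) + b*(16*c^2 - 36) + 4*c^3 - 22*c^2 - 156*c + 270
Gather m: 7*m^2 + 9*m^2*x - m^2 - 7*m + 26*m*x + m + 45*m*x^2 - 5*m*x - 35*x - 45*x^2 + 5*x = m^2*(9*x + 6) + m*(45*x^2 + 21*x - 6) - 45*x^2 - 30*x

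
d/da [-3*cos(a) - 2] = 3*sin(a)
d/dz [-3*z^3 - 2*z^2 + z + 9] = -9*z^2 - 4*z + 1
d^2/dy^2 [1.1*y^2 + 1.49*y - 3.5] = 2.20000000000000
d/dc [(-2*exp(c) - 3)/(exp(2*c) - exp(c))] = (2*exp(2*c) + 6*exp(c) - 3)*exp(-c)/(exp(2*c) - 2*exp(c) + 1)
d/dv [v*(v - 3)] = 2*v - 3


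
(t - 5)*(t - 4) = t^2 - 9*t + 20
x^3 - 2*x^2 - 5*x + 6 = (x - 3)*(x - 1)*(x + 2)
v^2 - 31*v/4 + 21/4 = (v - 7)*(v - 3/4)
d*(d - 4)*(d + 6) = d^3 + 2*d^2 - 24*d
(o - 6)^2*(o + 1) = o^3 - 11*o^2 + 24*o + 36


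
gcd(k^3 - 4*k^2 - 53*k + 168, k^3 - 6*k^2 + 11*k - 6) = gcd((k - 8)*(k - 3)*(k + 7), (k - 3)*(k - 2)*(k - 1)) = k - 3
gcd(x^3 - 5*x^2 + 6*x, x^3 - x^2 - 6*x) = x^2 - 3*x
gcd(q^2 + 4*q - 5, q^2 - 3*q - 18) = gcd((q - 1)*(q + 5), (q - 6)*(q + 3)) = 1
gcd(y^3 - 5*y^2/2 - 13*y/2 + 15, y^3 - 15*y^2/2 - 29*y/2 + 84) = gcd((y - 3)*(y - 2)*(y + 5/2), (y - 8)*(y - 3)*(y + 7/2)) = y - 3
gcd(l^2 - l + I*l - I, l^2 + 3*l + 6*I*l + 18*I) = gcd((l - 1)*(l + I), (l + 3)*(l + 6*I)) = 1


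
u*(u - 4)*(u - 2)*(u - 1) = u^4 - 7*u^3 + 14*u^2 - 8*u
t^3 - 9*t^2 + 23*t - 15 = (t - 5)*(t - 3)*(t - 1)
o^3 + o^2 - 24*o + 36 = (o - 3)*(o - 2)*(o + 6)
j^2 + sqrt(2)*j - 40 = (j - 4*sqrt(2))*(j + 5*sqrt(2))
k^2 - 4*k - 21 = (k - 7)*(k + 3)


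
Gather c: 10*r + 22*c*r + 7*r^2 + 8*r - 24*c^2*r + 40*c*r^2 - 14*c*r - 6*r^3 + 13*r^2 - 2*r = -24*c^2*r + c*(40*r^2 + 8*r) - 6*r^3 + 20*r^2 + 16*r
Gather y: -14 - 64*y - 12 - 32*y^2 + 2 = -32*y^2 - 64*y - 24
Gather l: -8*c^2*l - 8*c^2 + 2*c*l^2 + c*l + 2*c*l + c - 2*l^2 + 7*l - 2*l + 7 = -8*c^2 + c + l^2*(2*c - 2) + l*(-8*c^2 + 3*c + 5) + 7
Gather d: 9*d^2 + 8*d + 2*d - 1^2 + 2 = 9*d^2 + 10*d + 1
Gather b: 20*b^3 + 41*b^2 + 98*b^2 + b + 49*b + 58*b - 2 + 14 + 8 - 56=20*b^3 + 139*b^2 + 108*b - 36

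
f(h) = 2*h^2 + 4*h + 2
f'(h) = 4*h + 4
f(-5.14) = 34.28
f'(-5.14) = -16.56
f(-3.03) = 8.24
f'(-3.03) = -8.12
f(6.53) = 113.40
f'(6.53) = 30.12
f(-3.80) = 15.68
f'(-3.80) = -11.20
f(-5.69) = 43.99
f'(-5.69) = -18.76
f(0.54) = 4.74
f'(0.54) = 6.16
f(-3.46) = 12.10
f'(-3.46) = -9.84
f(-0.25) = 1.12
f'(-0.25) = 3.00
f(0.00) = 2.00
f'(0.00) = 4.00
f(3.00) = 32.00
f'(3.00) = 16.00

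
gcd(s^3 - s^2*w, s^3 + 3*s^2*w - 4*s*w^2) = s^2 - s*w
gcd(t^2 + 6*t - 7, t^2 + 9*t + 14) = t + 7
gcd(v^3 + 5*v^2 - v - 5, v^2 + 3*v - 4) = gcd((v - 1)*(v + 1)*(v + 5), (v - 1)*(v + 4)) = v - 1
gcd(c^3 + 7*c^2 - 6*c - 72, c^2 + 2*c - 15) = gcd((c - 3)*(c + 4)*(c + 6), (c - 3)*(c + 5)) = c - 3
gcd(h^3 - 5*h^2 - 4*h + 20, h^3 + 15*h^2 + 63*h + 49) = 1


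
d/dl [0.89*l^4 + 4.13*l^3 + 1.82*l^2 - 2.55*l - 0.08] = 3.56*l^3 + 12.39*l^2 + 3.64*l - 2.55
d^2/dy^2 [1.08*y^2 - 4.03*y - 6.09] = 2.16000000000000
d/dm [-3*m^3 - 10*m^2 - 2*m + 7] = -9*m^2 - 20*m - 2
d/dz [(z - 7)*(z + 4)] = 2*z - 3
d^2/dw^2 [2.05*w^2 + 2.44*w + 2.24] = 4.10000000000000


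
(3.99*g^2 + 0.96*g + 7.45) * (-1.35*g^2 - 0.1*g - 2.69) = -5.3865*g^4 - 1.695*g^3 - 20.8866*g^2 - 3.3274*g - 20.0405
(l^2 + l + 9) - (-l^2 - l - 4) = 2*l^2 + 2*l + 13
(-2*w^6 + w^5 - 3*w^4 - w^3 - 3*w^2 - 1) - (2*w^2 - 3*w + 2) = -2*w^6 + w^5 - 3*w^4 - w^3 - 5*w^2 + 3*w - 3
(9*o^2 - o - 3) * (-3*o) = -27*o^3 + 3*o^2 + 9*o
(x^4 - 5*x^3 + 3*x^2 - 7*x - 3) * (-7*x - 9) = -7*x^5 + 26*x^4 + 24*x^3 + 22*x^2 + 84*x + 27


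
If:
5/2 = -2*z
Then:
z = -5/4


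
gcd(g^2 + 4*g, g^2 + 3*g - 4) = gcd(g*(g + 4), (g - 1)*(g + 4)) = g + 4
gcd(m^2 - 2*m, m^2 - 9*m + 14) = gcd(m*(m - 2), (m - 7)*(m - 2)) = m - 2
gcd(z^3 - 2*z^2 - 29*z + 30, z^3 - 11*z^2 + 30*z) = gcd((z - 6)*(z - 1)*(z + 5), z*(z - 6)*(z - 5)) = z - 6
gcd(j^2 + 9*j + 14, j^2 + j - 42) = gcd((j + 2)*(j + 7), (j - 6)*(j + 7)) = j + 7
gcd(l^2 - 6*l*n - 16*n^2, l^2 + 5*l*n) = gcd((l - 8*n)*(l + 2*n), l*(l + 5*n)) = 1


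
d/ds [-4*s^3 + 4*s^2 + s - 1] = -12*s^2 + 8*s + 1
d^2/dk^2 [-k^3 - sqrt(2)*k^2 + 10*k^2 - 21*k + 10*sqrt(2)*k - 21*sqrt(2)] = -6*k - 2*sqrt(2) + 20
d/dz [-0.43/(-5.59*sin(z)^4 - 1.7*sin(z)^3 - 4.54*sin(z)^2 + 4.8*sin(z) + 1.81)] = (-9.6148*sin(z)^3 - 2.193*sin(z)^2 - 3.9044*sin(z) + 2.064)*cos(z)/(5.59*sin(z)^4 + 1.7*sin(z)^3 + 4.54*sin(z)^2 - 4.8*sin(z) - 1.81)^2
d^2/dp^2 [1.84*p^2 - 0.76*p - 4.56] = 3.68000000000000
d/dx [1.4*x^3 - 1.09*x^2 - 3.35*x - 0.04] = 4.2*x^2 - 2.18*x - 3.35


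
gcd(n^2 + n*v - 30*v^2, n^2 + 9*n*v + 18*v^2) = n + 6*v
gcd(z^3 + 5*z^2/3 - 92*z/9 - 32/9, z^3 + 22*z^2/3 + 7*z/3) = z + 1/3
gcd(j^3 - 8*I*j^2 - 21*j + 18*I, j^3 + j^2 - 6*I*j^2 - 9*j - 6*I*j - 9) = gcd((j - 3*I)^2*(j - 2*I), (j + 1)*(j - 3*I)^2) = j^2 - 6*I*j - 9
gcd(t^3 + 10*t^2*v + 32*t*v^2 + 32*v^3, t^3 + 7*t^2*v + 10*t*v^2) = t + 2*v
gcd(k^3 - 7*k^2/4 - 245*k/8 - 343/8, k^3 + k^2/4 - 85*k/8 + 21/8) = k + 7/2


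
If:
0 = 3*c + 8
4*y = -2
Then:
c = -8/3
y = -1/2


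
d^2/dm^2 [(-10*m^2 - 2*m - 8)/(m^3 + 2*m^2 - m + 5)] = 4*(-5*m^6 - 3*m^5 - 45*m^4 + 96*m^3 + 144*m^2 + 114*m - 94)/(m^9 + 6*m^8 + 9*m^7 + 11*m^6 + 51*m^5 + 36*m^4 + 14*m^3 + 165*m^2 - 75*m + 125)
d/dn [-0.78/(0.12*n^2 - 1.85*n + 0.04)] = (0.1872*n - 1.443)/(0.12*n^2 - 1.85*n + 0.04)^2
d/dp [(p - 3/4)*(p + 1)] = 2*p + 1/4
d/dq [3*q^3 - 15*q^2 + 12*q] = 9*q^2 - 30*q + 12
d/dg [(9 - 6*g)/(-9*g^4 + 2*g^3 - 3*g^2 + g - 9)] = 3*(-54*g^4 + 116*g^3 - 24*g^2 + 18*g + 15)/(81*g^8 - 36*g^7 + 58*g^6 - 30*g^5 + 175*g^4 - 42*g^3 + 55*g^2 - 18*g + 81)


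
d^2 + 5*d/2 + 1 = (d + 1/2)*(d + 2)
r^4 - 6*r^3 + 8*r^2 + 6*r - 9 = (r - 3)^2*(r - 1)*(r + 1)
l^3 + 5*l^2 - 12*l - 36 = (l - 3)*(l + 2)*(l + 6)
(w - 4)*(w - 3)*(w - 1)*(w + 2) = w^4 - 6*w^3 + 3*w^2 + 26*w - 24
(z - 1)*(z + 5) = z^2 + 4*z - 5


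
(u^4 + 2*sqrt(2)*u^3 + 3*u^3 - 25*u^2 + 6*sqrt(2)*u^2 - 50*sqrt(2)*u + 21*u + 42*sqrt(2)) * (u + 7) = u^5 + 2*sqrt(2)*u^4 + 10*u^4 - 4*u^3 + 20*sqrt(2)*u^3 - 154*u^2 - 8*sqrt(2)*u^2 - 308*sqrt(2)*u + 147*u + 294*sqrt(2)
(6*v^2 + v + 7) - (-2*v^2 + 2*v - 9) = 8*v^2 - v + 16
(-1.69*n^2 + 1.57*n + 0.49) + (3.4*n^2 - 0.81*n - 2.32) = 1.71*n^2 + 0.76*n - 1.83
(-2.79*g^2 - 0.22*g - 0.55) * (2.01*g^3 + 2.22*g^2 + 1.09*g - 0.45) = -5.6079*g^5 - 6.636*g^4 - 4.635*g^3 - 0.2053*g^2 - 0.5005*g + 0.2475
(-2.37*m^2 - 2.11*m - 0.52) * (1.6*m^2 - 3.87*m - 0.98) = -3.792*m^4 + 5.7959*m^3 + 9.6563*m^2 + 4.0802*m + 0.5096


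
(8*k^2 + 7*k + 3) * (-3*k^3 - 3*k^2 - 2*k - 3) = -24*k^5 - 45*k^4 - 46*k^3 - 47*k^2 - 27*k - 9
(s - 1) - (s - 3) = 2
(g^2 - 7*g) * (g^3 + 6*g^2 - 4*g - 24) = g^5 - g^4 - 46*g^3 + 4*g^2 + 168*g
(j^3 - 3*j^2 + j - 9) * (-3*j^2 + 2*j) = -3*j^5 + 11*j^4 - 9*j^3 + 29*j^2 - 18*j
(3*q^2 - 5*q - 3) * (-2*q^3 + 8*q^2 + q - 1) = -6*q^5 + 34*q^4 - 31*q^3 - 32*q^2 + 2*q + 3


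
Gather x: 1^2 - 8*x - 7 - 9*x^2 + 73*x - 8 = -9*x^2 + 65*x - 14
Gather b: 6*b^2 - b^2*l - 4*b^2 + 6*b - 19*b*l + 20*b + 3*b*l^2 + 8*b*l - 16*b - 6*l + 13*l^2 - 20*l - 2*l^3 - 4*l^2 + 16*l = b^2*(2 - l) + b*(3*l^2 - 11*l + 10) - 2*l^3 + 9*l^2 - 10*l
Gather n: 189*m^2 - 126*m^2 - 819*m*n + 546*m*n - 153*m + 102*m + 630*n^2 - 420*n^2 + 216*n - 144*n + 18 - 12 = 63*m^2 - 51*m + 210*n^2 + n*(72 - 273*m) + 6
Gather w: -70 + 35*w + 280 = 35*w + 210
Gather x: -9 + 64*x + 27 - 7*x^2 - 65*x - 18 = -7*x^2 - x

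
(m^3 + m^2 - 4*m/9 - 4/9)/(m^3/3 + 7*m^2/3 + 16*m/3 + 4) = (9*m^3 + 9*m^2 - 4*m - 4)/(3*(m^3 + 7*m^2 + 16*m + 12))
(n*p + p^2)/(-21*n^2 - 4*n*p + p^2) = p*(n + p)/(-21*n^2 - 4*n*p + p^2)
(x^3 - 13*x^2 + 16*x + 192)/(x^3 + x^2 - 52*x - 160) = (x^2 - 5*x - 24)/(x^2 + 9*x + 20)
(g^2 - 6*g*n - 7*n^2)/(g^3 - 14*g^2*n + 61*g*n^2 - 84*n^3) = (g + n)/(g^2 - 7*g*n + 12*n^2)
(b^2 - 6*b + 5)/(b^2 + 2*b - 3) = (b - 5)/(b + 3)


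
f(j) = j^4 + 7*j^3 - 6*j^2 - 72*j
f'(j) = 4*j^3 + 21*j^2 - 12*j - 72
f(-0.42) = 28.69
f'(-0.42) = -63.55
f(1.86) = -97.66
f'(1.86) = 4.07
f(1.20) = -80.87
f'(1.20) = -49.25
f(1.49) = -92.52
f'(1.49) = -30.03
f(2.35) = -80.99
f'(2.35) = 67.68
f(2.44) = -74.27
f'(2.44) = 81.85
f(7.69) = 5771.88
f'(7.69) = 2896.60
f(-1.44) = 74.64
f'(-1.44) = -23.12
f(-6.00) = 0.00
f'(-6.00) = -108.00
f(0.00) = 0.00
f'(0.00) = -72.00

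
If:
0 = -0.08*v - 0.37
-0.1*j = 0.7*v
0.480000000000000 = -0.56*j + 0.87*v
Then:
No Solution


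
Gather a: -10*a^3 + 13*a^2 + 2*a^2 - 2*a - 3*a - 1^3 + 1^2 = -10*a^3 + 15*a^2 - 5*a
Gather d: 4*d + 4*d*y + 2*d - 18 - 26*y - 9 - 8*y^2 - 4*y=d*(4*y + 6) - 8*y^2 - 30*y - 27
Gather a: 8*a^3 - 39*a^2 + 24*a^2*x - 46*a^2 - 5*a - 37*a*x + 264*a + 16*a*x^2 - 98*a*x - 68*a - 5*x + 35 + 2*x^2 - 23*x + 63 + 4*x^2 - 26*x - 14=8*a^3 + a^2*(24*x - 85) + a*(16*x^2 - 135*x + 191) + 6*x^2 - 54*x + 84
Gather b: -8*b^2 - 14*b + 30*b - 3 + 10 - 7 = -8*b^2 + 16*b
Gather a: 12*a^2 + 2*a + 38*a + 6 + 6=12*a^2 + 40*a + 12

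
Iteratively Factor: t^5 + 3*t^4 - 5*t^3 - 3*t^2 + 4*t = (t + 1)*(t^4 + 2*t^3 - 7*t^2 + 4*t) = (t - 1)*(t + 1)*(t^3 + 3*t^2 - 4*t) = (t - 1)*(t + 1)*(t + 4)*(t^2 - t) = (t - 1)^2*(t + 1)*(t + 4)*(t)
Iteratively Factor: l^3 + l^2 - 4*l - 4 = (l - 2)*(l^2 + 3*l + 2) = (l - 2)*(l + 2)*(l + 1)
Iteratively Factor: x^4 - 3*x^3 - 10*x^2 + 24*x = (x - 2)*(x^3 - x^2 - 12*x) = (x - 2)*(x + 3)*(x^2 - 4*x) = x*(x - 2)*(x + 3)*(x - 4)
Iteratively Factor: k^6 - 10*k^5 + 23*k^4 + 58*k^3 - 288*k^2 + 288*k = (k + 3)*(k^5 - 13*k^4 + 62*k^3 - 128*k^2 + 96*k) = (k - 4)*(k + 3)*(k^4 - 9*k^3 + 26*k^2 - 24*k) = (k - 4)*(k - 3)*(k + 3)*(k^3 - 6*k^2 + 8*k) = k*(k - 4)*(k - 3)*(k + 3)*(k^2 - 6*k + 8) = k*(k - 4)*(k - 3)*(k - 2)*(k + 3)*(k - 4)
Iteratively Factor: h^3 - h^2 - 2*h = (h + 1)*(h^2 - 2*h) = (h - 2)*(h + 1)*(h)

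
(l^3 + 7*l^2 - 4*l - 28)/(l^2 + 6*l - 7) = (l^2 - 4)/(l - 1)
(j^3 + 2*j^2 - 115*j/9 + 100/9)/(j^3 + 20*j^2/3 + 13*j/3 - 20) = (j - 5/3)/(j + 3)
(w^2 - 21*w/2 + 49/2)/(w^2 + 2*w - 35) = (2*w^2 - 21*w + 49)/(2*(w^2 + 2*w - 35))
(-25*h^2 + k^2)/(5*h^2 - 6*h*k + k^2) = (-5*h - k)/(h - k)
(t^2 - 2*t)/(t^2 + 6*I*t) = (t - 2)/(t + 6*I)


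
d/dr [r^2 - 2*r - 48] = 2*r - 2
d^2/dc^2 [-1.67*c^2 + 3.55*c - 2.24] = -3.34000000000000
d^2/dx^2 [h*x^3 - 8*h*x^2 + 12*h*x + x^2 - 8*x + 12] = 6*h*x - 16*h + 2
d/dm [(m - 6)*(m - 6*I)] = 2*m - 6 - 6*I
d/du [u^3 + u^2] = u*(3*u + 2)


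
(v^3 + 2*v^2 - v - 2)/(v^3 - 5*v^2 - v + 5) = (v + 2)/(v - 5)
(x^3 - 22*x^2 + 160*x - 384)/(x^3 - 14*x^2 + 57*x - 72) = (x^2 - 14*x + 48)/(x^2 - 6*x + 9)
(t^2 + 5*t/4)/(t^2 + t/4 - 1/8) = 2*t*(4*t + 5)/(8*t^2 + 2*t - 1)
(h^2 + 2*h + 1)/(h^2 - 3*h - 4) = (h + 1)/(h - 4)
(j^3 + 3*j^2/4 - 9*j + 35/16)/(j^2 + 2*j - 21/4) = (8*j^2 - 22*j + 5)/(4*(2*j - 3))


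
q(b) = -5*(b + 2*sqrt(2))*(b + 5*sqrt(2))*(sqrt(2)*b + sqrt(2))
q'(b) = -5*sqrt(2)*(b + 2*sqrt(2))*(b + 5*sqrt(2)) - 5*(b + 2*sqrt(2))*(sqrt(2)*b + sqrt(2)) - 5*(b + 5*sqrt(2))*(sqrt(2)*b + sqrt(2)) = -15*sqrt(2)*b^2 - 140*b - 10*sqrt(2)*b - 100*sqrt(2) - 70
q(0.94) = -414.13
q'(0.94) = -375.06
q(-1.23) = 15.18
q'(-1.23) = -53.92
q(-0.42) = -65.70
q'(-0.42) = -150.42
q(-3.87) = -67.66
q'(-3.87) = 67.40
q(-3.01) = -10.48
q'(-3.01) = 60.35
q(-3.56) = -46.50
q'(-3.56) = 68.48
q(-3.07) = -14.15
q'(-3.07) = 61.86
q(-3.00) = -9.88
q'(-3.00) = 60.09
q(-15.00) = 9553.76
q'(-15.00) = -2672.26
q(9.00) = -13441.78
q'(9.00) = -3316.97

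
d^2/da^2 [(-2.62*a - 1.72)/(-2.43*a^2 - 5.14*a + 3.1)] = ((2.62*a + 1.72)*(4.86*a + 5.14)*(9.72*a + 10.28) - (38.1996*a + 35.2928)*(2.43*a^2 + 5.14*a - 3.1))/(2.43*a^2 + 5.14*a - 3.1)^3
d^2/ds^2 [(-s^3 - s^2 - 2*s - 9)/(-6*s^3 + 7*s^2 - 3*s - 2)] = 2*(78*s^6 + 162*s^5 + 1566*s^4 - 3002*s^3 + 1725*s^2 - 795*s + 199)/(216*s^9 - 756*s^8 + 1206*s^7 - 883*s^6 + 99*s^5 + 321*s^4 - 153*s^3 - 30*s^2 + 36*s + 8)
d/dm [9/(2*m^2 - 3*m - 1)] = 9*(3 - 4*m)/(-2*m^2 + 3*m + 1)^2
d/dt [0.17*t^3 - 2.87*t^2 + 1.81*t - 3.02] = 0.51*t^2 - 5.74*t + 1.81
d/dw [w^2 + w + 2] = 2*w + 1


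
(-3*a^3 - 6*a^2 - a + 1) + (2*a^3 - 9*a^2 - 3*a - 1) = -a^3 - 15*a^2 - 4*a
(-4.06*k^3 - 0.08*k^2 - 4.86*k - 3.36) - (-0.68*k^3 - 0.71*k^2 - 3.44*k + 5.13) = -3.38*k^3 + 0.63*k^2 - 1.42*k - 8.49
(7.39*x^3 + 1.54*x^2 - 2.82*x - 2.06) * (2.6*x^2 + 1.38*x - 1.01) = 19.214*x^5 + 14.2022*x^4 - 12.6707*x^3 - 10.803*x^2 + 0.00539999999999985*x + 2.0806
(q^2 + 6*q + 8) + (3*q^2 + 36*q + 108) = 4*q^2 + 42*q + 116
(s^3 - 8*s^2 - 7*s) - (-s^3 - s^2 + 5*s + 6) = 2*s^3 - 7*s^2 - 12*s - 6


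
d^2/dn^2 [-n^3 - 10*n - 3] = -6*n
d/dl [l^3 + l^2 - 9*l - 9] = 3*l^2 + 2*l - 9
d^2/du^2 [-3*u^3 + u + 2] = -18*u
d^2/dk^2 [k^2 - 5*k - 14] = 2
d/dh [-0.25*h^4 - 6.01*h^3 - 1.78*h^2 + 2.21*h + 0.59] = -1.0*h^3 - 18.03*h^2 - 3.56*h + 2.21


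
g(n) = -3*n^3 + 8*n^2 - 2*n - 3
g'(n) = -9*n^2 + 16*n - 2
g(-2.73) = 123.12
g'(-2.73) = -112.76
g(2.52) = -5.25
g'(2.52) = -18.83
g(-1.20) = 16.10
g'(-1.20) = -34.16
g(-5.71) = 827.76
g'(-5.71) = -386.80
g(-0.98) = 9.47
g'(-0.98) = -26.32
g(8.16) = -1116.65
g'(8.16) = -470.71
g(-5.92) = 911.64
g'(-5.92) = -412.14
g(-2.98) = 153.39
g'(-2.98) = -129.60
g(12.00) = -4059.00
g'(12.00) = -1106.00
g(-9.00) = 2850.00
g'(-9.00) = -875.00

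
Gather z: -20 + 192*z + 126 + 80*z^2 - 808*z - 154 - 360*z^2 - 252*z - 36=-280*z^2 - 868*z - 84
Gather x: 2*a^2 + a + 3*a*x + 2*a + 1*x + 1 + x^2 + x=2*a^2 + 3*a + x^2 + x*(3*a + 2) + 1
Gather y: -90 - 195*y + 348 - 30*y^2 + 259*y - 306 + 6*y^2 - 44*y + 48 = -24*y^2 + 20*y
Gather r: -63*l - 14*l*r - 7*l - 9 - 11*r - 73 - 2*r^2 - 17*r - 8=-70*l - 2*r^2 + r*(-14*l - 28) - 90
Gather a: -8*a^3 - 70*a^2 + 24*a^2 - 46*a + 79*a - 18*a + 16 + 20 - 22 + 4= -8*a^3 - 46*a^2 + 15*a + 18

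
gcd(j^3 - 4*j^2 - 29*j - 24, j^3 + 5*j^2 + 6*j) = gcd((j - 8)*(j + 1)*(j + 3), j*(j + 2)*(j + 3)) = j + 3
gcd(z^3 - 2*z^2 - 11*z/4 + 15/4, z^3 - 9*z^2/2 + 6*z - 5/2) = z^2 - 7*z/2 + 5/2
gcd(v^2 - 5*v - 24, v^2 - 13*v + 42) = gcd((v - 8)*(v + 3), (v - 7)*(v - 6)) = 1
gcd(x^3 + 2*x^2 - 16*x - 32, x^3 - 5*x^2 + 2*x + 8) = x - 4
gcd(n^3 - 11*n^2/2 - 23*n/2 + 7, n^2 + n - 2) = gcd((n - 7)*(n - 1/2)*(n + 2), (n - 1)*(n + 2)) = n + 2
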